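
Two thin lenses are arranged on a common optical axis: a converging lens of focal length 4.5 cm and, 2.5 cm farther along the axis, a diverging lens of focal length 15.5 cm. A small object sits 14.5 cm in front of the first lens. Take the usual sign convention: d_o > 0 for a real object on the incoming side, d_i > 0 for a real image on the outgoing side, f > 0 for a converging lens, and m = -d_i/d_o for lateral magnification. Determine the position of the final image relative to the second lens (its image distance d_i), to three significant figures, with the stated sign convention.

5.44 cm

First lens: d_i1 = 1/(1/4.5 - 1/14.5) = 6.525 cm.
This image would form 6.525 cm past lens 1, i.e. 4.025 cm beyond lens 2, so it is a virtual object for lens 2: d_o2 = 2.5 - 6.525 = -4.025 cm.
Second lens: d_i2 = 1/(1/(-15.5) - 1/(-4.025)) = 5.437 cm.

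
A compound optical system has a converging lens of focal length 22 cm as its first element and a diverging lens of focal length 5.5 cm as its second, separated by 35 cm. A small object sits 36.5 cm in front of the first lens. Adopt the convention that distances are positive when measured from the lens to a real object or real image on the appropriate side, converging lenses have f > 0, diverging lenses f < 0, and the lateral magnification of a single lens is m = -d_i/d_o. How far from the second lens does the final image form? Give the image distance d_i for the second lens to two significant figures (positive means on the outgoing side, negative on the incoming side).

-7.5 cm

Lens 1: 1/d_i1 = 1/f_1 - 1/d_o1 = 1/22 - 1/36.5 = 0.01806 cm^-1, so d_i1 = 55.379 cm.
This image would form 55.379 cm past lens 1, i.e. 20.379 cm beyond lens 2, so it is a virtual object for lens 2: d_o2 = 35 - 55.379 = -20.379 cm.
Lens 2: 1/d_i2 = 1/f_2 - 1/d_o2 = 1/(-5.5) - 1/(-20.379) = -0.13275 cm^-1, so d_i2 = -7.533 cm.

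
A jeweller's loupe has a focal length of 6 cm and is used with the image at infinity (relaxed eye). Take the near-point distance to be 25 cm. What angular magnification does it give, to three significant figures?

M = D/f = 25/6 = 4.167.

4.17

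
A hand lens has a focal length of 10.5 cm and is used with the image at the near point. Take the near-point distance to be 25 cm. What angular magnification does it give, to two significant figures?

M = 1 + D/f = 1 + 25/10.5 = 3.381.

3.4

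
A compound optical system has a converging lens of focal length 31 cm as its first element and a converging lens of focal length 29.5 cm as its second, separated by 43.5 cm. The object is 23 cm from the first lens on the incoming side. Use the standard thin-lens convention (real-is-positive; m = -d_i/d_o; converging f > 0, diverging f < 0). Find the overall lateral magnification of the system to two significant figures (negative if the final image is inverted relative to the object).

Lens 1: 1/d_i1 = 1/f_1 - 1/d_o1 = 1/31 - 1/23 = -0.01122 cm^-1, so d_i1 = -89.125 cm.
m_1 = -(-89.125)/23 = 3.8750.
The intermediate image is virtual, 89.125 cm to the left of lens 1, so d_o2 = L - d_i1 = 43.5 - (-89.125) = 132.625 cm.
Lens 2: 1/d_i2 = 1/f_2 - 1/d_o2 = 1/29.5 - 1/(132.625) = 0.02636 cm^-1, so d_i2 = 37.939 cm.
m_2 = -(37.939)/(132.625) = -0.2861.
Overall magnification: m = m_1 m_2 = -1.1085.

-1.1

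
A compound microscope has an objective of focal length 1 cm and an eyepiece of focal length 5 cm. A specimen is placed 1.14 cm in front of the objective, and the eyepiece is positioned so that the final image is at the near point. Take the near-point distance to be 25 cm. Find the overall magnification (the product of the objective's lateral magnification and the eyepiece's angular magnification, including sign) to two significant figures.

-43

Objective: 1/d_i = 1/f_obj - 1/d_o = 1/1 - 1/1.14 = 0.12281 cm^-1, so d_i = 8.143 cm.
m_obj = -d_i/d_o = -8.143/1.14 = -7.143.
Eyepiece angular magnification (image at near point): M_eye = 1 + D/f_e = 1 + 25/5 = 6.000.
Overall M = m_obj x M_eye = (-7.143)(6.000) = -42.86.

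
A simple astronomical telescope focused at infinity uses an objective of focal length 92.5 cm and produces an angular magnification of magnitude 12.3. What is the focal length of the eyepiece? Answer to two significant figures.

7.5 cm

|M| = f_obj/f_eye, so f_eye = f_obj/|M| = 92.5/12.3 = 7.520 cm.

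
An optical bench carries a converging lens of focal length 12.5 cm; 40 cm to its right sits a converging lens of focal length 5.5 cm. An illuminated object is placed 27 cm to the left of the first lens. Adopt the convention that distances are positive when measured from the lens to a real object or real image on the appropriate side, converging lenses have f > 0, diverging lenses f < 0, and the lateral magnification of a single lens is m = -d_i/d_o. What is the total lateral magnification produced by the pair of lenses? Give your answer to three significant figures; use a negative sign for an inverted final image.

Applying the thin-lens equation to the first lens, 1/12.5 = 1/27 + 1/d_i1, which gives d_i1 = 23.276 cm.
Its lateral magnification is m_1 = -d_i1/d_o1 = -(23.276)/27 = -0.8621.
That image sits 16.724 cm in front of the second lens, so d_o2 = 16.724 cm.
Applying the thin-lens equation again with f_2 = 5.5 cm and d_o2 = 16.724 cm gives d_i2 = 8.195 cm.
m_2 = -(8.195)/(16.724) = -0.4900.
Total m = m_1 x m_2 = (-0.8621)(-0.4900) = 0.4224.

0.422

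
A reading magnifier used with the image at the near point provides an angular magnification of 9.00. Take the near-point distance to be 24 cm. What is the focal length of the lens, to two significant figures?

3.0 cm

For the image at the near point, M = 1 + D/f.
f = D/(M - 1) = 24/(9.0 - 1) = 3.000 cm.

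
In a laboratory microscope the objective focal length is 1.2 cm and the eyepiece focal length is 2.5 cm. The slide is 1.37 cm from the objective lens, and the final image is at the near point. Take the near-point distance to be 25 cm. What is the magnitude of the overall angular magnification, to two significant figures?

Objective: 1/d_i = 1/f_obj - 1/d_o = 1/1.2 - 1/1.37 = 0.10341 cm^-1, so d_i = 9.671 cm.
m_obj = -d_i/d_o = -9.671/1.37 = -7.059.
Eyepiece angular magnification (image at near point): M_eye = 1 + D/f_e = 1 + 25/2.5 = 11.000.
Overall M = m_obj x M_eye = (-7.059)(11.000) = -77.65.
|M| = 77.65.

78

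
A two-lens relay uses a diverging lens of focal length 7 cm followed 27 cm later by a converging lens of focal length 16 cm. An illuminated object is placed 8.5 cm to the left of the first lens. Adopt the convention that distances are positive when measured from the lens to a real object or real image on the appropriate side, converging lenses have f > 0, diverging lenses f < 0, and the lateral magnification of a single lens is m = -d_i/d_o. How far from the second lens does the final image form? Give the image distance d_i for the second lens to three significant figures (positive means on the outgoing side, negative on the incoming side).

Applying the thin-lens equation to the first lens, 1/(-7) = 1/8.5 + 1/d_i1, which gives d_i1 = -3.839 cm.
With d_i1 < 0 the first image is virtual and lies on the object side; the object distance for lens 2 is d_o2 = 27 - (-3.839) = 30.839 cm.
Applying the thin-lens equation again with f_2 = 16 cm and d_o2 = 30.839 cm gives d_i2 = 33.252 cm.

33.3 cm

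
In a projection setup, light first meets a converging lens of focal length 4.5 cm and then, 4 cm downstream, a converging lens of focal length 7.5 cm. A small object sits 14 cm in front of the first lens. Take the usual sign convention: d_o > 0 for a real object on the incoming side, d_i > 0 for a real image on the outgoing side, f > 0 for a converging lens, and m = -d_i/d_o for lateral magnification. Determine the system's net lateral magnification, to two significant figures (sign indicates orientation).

Lens 1: 1/d_i1 = 1/f_1 - 1/d_o1 = 1/4.5 - 1/14 = 0.15079 cm^-1, so d_i1 = 6.632 cm.
m_1 = -(6.632)/14 = -0.4737.
This image would form 6.632 cm past lens 1, i.e. 2.632 cm beyond lens 2, so it is a virtual object for lens 2: d_o2 = 4 - 6.632 = -2.632 cm.
Lens 2: 1/d_i2 = 1/f_2 - 1/d_o2 = 1/7.5 - 1/(-2.632) = 0.51333 cm^-1, so d_i2 = 1.948 cm.
m_2 = -(1.948)/(-2.632) = 0.7403.
Overall magnification: m = m_1 m_2 = -0.3506.

-0.35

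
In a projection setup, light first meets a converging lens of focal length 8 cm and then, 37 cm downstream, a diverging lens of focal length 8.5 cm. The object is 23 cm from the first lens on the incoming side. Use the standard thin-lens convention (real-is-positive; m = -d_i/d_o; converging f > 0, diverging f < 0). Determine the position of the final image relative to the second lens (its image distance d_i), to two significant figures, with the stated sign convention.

-6.3 cm

First lens: d_i1 = 1/(1/8 - 1/23) = 12.267 cm.
Object distance for lens 2: d_o2 = 37 - 12.267 = 24.733 cm.
Second lens: d_i2 = 1/(1/(-8.5) - 1/(24.733)) = -6.326 cm.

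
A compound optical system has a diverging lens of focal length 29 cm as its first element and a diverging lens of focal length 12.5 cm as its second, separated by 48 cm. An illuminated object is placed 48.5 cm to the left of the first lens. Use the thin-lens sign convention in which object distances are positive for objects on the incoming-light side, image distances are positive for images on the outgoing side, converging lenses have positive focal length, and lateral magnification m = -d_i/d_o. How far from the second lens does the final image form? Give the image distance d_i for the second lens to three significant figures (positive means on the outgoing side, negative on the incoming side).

-10.5 cm

First lens: d_i1 = 1/(1/(-29) - 1/48.5) = -18.148 cm.
With d_i1 < 0 the first image is virtual and lies on the object side; the object distance for lens 2 is d_o2 = 48 - (-18.148) = 66.148 cm.
Second lens: d_i2 = 1/(1/(-12.5) - 1/(66.148)) = -10.513 cm.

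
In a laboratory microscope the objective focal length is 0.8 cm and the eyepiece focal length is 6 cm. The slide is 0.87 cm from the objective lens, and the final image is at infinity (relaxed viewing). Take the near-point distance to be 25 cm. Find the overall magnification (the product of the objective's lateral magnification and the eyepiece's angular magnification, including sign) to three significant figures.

-47.6

Objective: 1/d_i = 1/f_obj - 1/d_o = 1/0.8 - 1/0.87 = 0.10057 cm^-1, so d_i = 9.943 cm.
m_obj = -d_i/d_o = -9.943/0.87 = -11.429.
Eyepiece angular magnification (image at infinity): M_eye = D/f_e = 25/6 = 4.167.
Overall M = m_obj x M_eye = (-11.429)(4.167) = -47.62.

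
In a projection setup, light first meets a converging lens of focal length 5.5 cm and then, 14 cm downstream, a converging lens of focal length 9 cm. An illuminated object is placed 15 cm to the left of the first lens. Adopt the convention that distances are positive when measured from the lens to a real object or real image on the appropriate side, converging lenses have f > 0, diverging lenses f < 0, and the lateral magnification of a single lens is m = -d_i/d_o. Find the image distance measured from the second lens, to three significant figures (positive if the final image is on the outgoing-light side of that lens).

Lens 1: 1/d_i1 = 1/f_1 - 1/d_o1 = 1/5.5 - 1/15 = 0.11515 cm^-1, so d_i1 = 8.684 cm.
That image sits 5.316 cm in front of the second lens, so d_o2 = 5.316 cm.
Lens 2: 1/d_i2 = 1/f_2 - 1/d_o2 = 1/9 - 1/(5.316) = -0.07701 cm^-1, so d_i2 = -12.986 cm.

-13.0 cm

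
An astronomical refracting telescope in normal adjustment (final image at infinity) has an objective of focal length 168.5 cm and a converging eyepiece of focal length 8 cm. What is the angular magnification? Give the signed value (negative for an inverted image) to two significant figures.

M = -f_obj/f_eye = -168.5/(8) = -21.062.

-21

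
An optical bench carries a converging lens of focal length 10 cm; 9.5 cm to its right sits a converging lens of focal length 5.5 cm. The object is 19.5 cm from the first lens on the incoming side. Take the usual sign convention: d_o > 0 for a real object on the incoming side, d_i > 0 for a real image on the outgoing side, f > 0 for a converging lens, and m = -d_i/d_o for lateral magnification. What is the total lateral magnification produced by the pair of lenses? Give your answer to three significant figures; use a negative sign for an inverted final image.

Applying the thin-lens equation to the first lens, 1/10 = 1/19.5 + 1/d_i1, which gives d_i1 = 20.526 cm.
Its lateral magnification is m_1 = -d_i1/d_o1 = -(20.526)/19.5 = -1.0526.
Since 20.526 cm > 9.5 cm, the first image lies past the second lens and serves as a virtual object: d_o2 = L - d_i1 = -11.026 cm.
Applying the thin-lens equation again with f_2 = 5.5 cm and d_o2 = -11.026 cm gives d_i2 = 3.670 cm.
m_2 = -(3.670)/(-11.026) = 0.3328.
Overall magnification: m = m_1 m_2 = -0.3503.

-0.350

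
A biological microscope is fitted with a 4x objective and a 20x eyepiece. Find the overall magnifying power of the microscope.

80

The overall magnification of a compound microscope is the product of the objective and eyepiece magnifications:
M = M_obj x M_eye = 4 x 20 = 80.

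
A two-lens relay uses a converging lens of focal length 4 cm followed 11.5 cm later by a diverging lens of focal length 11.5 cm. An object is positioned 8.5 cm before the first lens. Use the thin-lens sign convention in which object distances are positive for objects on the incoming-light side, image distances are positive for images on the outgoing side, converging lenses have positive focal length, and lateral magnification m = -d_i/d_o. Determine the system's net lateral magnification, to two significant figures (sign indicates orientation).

First lens: d_i1 = 1/(1/4 - 1/8.5) = 7.556 cm.
m_1 = -(7.556)/8.5 = -0.8889.
That image sits 3.944 cm in front of the second lens, so d_o2 = 3.944 cm.
Second lens: d_i2 = 1/(1/(-11.5) - 1/(3.944)) = -2.937 cm.
m_2 = -(-2.937)/(3.944) = 0.7446.
Total m = m_1 x m_2 = (-0.8889)(0.7446) = -0.6619.

-0.66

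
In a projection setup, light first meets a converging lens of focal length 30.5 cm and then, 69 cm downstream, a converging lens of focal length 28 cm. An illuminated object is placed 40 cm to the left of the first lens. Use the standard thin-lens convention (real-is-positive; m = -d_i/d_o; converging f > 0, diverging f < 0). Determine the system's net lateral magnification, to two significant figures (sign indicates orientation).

Applying the thin-lens equation to the first lens, 1/30.5 = 1/40 + 1/d_i1, which gives d_i1 = 128.421 cm.
Its lateral magnification is m_1 = -d_i1/d_o1 = -(128.421)/40 = -3.2105.
Since 128.421 cm > 69 cm, the first image lies past the second lens and serves as a virtual object: d_o2 = L - d_i1 = -59.421 cm.
Applying the thin-lens equation again with f_2 = 28 cm and d_o2 = -59.421 cm gives d_i2 = 19.032 cm.
m_2 = -(19.032)/(-59.421) = 0.3203.
Overall magnification: m = m_1 m_2 = -1.0283.

-1.0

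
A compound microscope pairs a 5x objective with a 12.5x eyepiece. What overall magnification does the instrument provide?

62.5

The overall magnification of a compound microscope is the product of the objective and eyepiece magnifications:
M = M_obj x M_eye = 5 x 12.5 = 62.5.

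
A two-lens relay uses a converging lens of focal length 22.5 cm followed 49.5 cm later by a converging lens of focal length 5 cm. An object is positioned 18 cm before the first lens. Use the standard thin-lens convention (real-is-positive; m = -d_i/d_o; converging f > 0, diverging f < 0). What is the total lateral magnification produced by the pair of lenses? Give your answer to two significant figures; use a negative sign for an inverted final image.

Lens 1: 1/d_i1 = 1/f_1 - 1/d_o1 = 1/22.5 - 1/18 = -0.01111 cm^-1, so d_i1 = -90.000 cm.
m_1 = -(-90.000)/18 = 5.0000.
The intermediate image is virtual, 90.000 cm to the left of lens 1, so d_o2 = L - d_i1 = 49.5 - (-90.000) = 139.500 cm.
Lens 2: 1/d_i2 = 1/f_2 - 1/d_o2 = 1/5 - 1/(139.500) = 0.19283 cm^-1, so d_i2 = 5.186 cm.
m_2 = -(5.186)/(139.500) = -0.0372.
The system's lateral magnification is m_1 m_2 = (5.0000)(-0.0372) = -0.1859.

-0.19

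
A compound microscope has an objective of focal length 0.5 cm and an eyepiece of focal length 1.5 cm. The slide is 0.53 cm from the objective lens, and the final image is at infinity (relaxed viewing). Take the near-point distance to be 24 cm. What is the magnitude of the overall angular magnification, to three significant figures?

Objective: 1/d_i = 1/f_obj - 1/d_o = 1/0.5 - 1/0.53 = 0.11321 cm^-1, so d_i = 8.833 cm.
m_obj = -d_i/d_o = -8.833/0.53 = -16.667.
Eyepiece angular magnification (image at infinity): M_eye = D/f_e = 24/1.5 = 16.000.
Overall M = m_obj x M_eye = (-16.667)(16.000) = -266.67.
|M| = 266.67.

267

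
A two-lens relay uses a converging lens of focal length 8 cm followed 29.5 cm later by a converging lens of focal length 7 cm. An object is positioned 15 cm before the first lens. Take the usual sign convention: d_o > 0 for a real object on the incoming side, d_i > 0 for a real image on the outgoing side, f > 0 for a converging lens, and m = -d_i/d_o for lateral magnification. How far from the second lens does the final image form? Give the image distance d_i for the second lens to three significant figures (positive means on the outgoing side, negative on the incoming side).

Applying the thin-lens equation to the first lens, 1/8 = 1/15 + 1/d_i1, which gives d_i1 = 17.143 cm.
That image sits 12.357 cm in front of the second lens, so d_o2 = 12.357 cm.
Applying the thin-lens equation again with f_2 = 7 cm and d_o2 = 12.357 cm gives d_i2 = 16.147 cm.

16.1 cm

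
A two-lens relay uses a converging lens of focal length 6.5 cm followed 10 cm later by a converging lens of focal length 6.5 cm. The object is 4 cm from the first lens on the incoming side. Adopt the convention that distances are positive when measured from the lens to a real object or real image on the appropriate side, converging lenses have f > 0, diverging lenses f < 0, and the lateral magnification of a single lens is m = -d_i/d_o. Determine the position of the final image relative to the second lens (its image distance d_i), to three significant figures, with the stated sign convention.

Lens 1: 1/d_i1 = 1/f_1 - 1/d_o1 = 1/6.5 - 1/4 = -0.09615 cm^-1, so d_i1 = -10.400 cm.
The intermediate image is virtual, 10.400 cm to the left of lens 1, so d_o2 = L - d_i1 = 10 - (-10.400) = 20.400 cm.
Lens 2: 1/d_i2 = 1/f_2 - 1/d_o2 = 1/6.5 - 1/(20.400) = 0.10483 cm^-1, so d_i2 = 9.540 cm.

9.54 cm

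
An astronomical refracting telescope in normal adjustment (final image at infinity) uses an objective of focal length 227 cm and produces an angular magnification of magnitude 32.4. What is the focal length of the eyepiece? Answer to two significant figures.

|M| = f_obj/f_eye, so f_eye = f_obj/|M| = 227/32.4 = 7.006 cm.

7.0 cm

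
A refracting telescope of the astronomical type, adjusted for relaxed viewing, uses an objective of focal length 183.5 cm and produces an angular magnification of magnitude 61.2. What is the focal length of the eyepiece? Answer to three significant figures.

|M| = f_obj/f_eye, so f_eye = f_obj/|M| = 183.5/61.2 = 2.998 cm.

3.00 cm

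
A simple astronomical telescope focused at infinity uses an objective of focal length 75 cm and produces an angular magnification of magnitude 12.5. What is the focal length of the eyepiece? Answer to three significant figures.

6.00 cm

|M| = f_obj/f_eye, so f_eye = f_obj/|M| = 75/12.5 = 6.000 cm.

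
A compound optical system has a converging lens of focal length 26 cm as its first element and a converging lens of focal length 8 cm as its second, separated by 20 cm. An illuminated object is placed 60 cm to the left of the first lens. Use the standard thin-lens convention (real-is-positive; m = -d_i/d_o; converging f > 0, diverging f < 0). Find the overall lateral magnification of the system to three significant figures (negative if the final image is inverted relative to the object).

Applying the thin-lens equation to the first lens, 1/26 = 1/60 + 1/d_i1, which gives d_i1 = 45.882 cm.
Its lateral magnification is m_1 = -d_i1/d_o1 = -(45.882)/60 = -0.7647.
This image would form 45.882 cm past lens 1, i.e. 25.882 cm beyond lens 2, so it is a virtual object for lens 2: d_o2 = 20 - 45.882 = -25.882 cm.
Applying the thin-lens equation again with f_2 = 8 cm and d_o2 = -25.882 cm gives d_i2 = 6.111 cm.
m_2 = -(6.111)/(-25.882) = 0.2361.
Overall magnification: m = m_1 m_2 = -0.1806.

-0.181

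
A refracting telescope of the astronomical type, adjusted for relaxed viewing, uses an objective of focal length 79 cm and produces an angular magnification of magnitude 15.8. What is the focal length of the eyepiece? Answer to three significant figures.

|M| = f_obj/f_eye, so f_eye = f_obj/|M| = 79/15.8 = 5.000 cm.

5.00 cm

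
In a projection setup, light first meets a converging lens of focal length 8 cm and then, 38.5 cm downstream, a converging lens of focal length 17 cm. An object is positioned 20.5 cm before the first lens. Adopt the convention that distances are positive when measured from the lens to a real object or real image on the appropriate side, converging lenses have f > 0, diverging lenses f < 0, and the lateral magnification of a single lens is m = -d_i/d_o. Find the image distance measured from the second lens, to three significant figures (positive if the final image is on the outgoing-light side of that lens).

Applying the thin-lens equation to the first lens, 1/8 = 1/20.5 + 1/d_i1, which gives d_i1 = 13.120 cm.
Object distance for lens 2: d_o2 = 38.5 - 13.120 = 25.380 cm.
Applying the thin-lens equation again with f_2 = 17 cm and d_o2 = 25.380 cm gives d_i2 = 51.487 cm.

51.5 cm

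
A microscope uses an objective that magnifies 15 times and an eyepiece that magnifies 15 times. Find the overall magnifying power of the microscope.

225

The overall magnification of a compound microscope is the product of the objective and eyepiece magnifications:
M = M_obj x M_eye = 15 x 15 = 225.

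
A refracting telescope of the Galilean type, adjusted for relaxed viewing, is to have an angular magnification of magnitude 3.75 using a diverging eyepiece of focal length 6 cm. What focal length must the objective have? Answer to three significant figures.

|M| = f_obj/|f_eye|, so f_obj = |M| x |f_eye| = 3.75 x 6 = 22.500 cm.

22.5 cm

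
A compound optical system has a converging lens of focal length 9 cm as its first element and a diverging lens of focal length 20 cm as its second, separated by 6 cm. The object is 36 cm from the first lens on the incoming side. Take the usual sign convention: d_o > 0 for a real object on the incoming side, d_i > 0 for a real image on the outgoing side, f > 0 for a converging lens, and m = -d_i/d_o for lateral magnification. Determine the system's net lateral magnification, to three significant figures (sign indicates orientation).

Applying the thin-lens equation to the first lens, 1/9 = 1/36 + 1/d_i1, which gives d_i1 = 12.000 cm.
Its lateral magnification is m_1 = -d_i1/d_o1 = -(12.000)/36 = -0.3333.
This image would form 12.000 cm past lens 1, i.e. 6.000 cm beyond lens 2, so it is a virtual object for lens 2: d_o2 = 6 - 12.000 = -6.000 cm.
Applying the thin-lens equation again with f_2 = -20 cm and d_o2 = -6.000 cm gives d_i2 = 8.571 cm.
m_2 = -(8.571)/(-6.000) = 1.4286.
The system's lateral magnification is m_1 m_2 = (-0.3333)(1.4286) = -0.4762.

-0.476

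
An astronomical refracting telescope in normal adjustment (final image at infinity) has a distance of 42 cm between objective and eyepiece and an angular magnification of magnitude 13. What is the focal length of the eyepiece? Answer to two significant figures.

3.0 cm

In normal adjustment the tube length equals f_obj + f_eye and |M| = f_obj/f_eye.
So f_obj = 13 f_eye and 13 f_eye + f_eye = 42 cm, giving f_eye = 42/14 = 3.000 cm and f_obj = 39.000 cm.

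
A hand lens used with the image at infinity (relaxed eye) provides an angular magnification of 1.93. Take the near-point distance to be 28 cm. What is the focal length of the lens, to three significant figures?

For the image at infinity, M = D/f.
f = D/M = 28/1.93 = 14.508 cm.

14.5 cm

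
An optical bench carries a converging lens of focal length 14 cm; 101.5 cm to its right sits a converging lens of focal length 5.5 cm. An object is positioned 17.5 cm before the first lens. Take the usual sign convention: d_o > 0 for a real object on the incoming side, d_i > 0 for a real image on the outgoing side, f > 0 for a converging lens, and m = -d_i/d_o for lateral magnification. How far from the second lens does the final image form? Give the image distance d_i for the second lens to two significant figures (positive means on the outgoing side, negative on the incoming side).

First lens: d_i1 = 1/(1/14 - 1/17.5) = 70.000 cm.
That image sits 31.500 cm in front of the second lens, so d_o2 = 31.500 cm.
Second lens: d_i2 = 1/(1/5.5 - 1/(31.500)) = 6.663 cm.

6.7 cm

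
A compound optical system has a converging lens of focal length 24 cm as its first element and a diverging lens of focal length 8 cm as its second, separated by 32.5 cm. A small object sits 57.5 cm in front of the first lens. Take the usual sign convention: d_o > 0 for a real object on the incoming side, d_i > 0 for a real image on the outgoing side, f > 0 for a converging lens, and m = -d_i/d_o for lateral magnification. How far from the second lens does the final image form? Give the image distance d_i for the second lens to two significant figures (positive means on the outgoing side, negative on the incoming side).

-100 cm

First lens: d_i1 = 1/(1/24 - 1/57.5) = 41.194 cm.
This image would form 41.194 cm past lens 1, i.e. 8.694 cm beyond lens 2, so it is a virtual object for lens 2: d_o2 = 32.5 - 41.194 = -8.694 cm.
Second lens: d_i2 = 1/(1/(-8) - 1/(-8.694)) = -100.215 cm.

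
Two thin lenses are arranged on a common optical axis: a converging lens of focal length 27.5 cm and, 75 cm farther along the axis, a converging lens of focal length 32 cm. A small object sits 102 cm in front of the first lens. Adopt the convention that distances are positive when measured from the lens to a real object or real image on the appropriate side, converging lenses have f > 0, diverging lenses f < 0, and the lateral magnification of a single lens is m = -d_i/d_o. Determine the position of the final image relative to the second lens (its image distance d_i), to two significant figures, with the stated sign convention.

Lens 1: 1/d_i1 = 1/f_1 - 1/d_o1 = 1/27.5 - 1/102 = 0.02656 cm^-1, so d_i1 = 37.651 cm.
Object distance for lens 2: d_o2 = 75 - 37.651 = 37.349 cm.
Lens 2: 1/d_i2 = 1/f_2 - 1/d_o2 = 1/32 - 1/(37.349) = 0.00448 cm^-1, so d_i2 = 223.438 cm.

220 cm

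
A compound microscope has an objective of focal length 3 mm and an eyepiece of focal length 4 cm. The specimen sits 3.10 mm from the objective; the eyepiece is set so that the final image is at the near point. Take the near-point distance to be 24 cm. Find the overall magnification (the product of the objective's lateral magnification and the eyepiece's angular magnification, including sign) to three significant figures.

-210

Convert to cm: f_obj = 3 mm = 0.3 cm; d_o = 3.10 mm = 0.31 cm.
Objective: 1/d_i = 1/f_obj - 1/d_o = 1/0.3 - 1/0.31 = 0.10753 cm^-1, so d_i = 9.300 cm.
m_obj = -d_i/d_o = -9.300/0.31 = -30.000.
Eyepiece angular magnification (image at near point): M_eye = 1 + D/f_e = 1 + 24/4 = 7.000.
Overall M = m_obj x M_eye = (-30.000)(7.000) = -210.00.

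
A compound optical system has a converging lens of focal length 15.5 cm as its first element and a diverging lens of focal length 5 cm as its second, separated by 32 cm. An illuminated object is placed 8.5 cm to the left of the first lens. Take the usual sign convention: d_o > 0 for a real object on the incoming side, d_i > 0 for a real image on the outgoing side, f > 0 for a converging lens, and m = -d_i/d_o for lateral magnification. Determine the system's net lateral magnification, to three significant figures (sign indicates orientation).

Lens 1: 1/d_i1 = 1/f_1 - 1/d_o1 = 1/15.5 - 1/8.5 = -0.05313 cm^-1, so d_i1 = -18.821 cm.
m_1 = -(-18.821)/8.5 = 2.2143.
The intermediate image is virtual, 18.821 cm to the left of lens 1, so d_o2 = L - d_i1 = 32 - (-18.821) = 50.821 cm.
Lens 2: 1/d_i2 = 1/f_2 - 1/d_o2 = 1/(-5) - 1/(50.821) = -0.21968 cm^-1, so d_i2 = -4.552 cm.
m_2 = -(-4.552)/(50.821) = 0.0896.
Total m = m_1 x m_2 = (2.2143)(0.0896) = 0.1983.

0.198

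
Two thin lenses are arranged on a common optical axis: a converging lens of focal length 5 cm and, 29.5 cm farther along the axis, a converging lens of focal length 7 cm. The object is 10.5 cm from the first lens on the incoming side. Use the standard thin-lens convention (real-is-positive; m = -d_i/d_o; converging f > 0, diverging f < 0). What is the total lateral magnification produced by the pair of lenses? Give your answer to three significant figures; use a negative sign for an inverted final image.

0.491

Applying the thin-lens equation to the first lens, 1/5 = 1/10.5 + 1/d_i1, which gives d_i1 = 9.545 cm.
Its lateral magnification is m_1 = -d_i1/d_o1 = -(9.545)/10.5 = -0.9091.
That image sits 19.955 cm in front of the second lens, so d_o2 = 19.955 cm.
Applying the thin-lens equation again with f_2 = 7 cm and d_o2 = 19.955 cm gives d_i2 = 10.782 cm.
m_2 = -(10.782)/(19.955) = -0.5404.
Overall magnification: m = m_1 m_2 = 0.4912.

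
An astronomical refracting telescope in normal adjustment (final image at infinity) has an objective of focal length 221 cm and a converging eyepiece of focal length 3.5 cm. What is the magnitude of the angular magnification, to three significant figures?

|M| = f_obj/|f_eye| = 221/3.5 = 63.143.

63.1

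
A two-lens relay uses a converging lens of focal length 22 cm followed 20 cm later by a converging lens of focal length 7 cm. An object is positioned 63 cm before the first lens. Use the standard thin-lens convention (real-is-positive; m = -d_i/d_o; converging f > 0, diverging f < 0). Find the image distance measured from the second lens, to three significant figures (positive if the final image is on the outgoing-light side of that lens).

First lens: d_i1 = 1/(1/22 - 1/63) = 33.805 cm.
This image would form 33.805 cm past lens 1, i.e. 13.805 cm beyond lens 2, so it is a virtual object for lens 2: d_o2 = 20 - 33.805 = -13.805 cm.
Second lens: d_i2 = 1/(1/7 - 1/(-13.805)) = 4.645 cm.

4.64 cm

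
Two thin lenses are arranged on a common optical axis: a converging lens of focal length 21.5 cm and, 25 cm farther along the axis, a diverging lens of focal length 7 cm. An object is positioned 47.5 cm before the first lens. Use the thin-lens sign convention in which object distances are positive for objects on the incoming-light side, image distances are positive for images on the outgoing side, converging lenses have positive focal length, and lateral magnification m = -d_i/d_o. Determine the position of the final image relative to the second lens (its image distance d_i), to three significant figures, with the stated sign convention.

First lens: d_i1 = 1/(1/21.5 - 1/47.5) = 39.279 cm.
This image would form 39.279 cm past lens 1, i.e. 14.279 cm beyond lens 2, so it is a virtual object for lens 2: d_o2 = 25 - 39.279 = -14.279 cm.
Second lens: d_i2 = 1/(1/(-7) - 1/(-14.279)) = -13.732 cm.

-13.7 cm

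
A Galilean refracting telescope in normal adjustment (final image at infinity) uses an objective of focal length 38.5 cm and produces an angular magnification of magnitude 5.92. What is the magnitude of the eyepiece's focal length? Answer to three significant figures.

|M| = f_obj/|f_eye|, so |f_eye| = f_obj/|M| = 38.5/5.92 = 6.503 cm.
(The eyepiece is diverging, so its signed focal length is -6.503 cm.)

6.50 cm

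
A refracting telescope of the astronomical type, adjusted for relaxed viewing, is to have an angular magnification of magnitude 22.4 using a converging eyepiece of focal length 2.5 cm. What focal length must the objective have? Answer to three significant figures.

56.0 cm

|M| = f_obj/|f_eye|, so f_obj = |M| x |f_eye| = 22.4 x 2.5 = 56.000 cm.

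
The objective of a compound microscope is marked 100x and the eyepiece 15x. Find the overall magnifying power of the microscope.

The overall magnification of a compound microscope is the product of the objective and eyepiece magnifications:
M = M_obj x M_eye = 100 x 15 = 1500.

1500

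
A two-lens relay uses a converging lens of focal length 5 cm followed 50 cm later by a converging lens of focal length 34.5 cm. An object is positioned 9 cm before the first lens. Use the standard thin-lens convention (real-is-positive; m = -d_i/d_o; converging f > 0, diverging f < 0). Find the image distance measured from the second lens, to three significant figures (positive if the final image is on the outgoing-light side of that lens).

315 cm

Lens 1: 1/d_i1 = 1/f_1 - 1/d_o1 = 1/5 - 1/9 = 0.08889 cm^-1, so d_i1 = 11.250 cm.
The intermediate image is 11.250 cm to the right of lens 1, so d_o2 = L - d_i1 = 50 - 11.250 = 38.750 cm.
Lens 2: 1/d_i2 = 1/f_2 - 1/d_o2 = 1/34.5 - 1/(38.750) = 0.00318 cm^-1, so d_i2 = 314.559 cm.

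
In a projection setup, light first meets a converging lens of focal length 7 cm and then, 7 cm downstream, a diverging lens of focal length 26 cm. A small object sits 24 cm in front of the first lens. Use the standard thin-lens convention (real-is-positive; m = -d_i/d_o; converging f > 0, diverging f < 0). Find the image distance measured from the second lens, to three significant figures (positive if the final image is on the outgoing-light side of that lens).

Lens 1: 1/d_i1 = 1/f_1 - 1/d_o1 = 1/7 - 1/24 = 0.10119 cm^-1, so d_i1 = 9.882 cm.
Since 9.882 cm > 7 cm, the first image lies past the second lens and serves as a virtual object: d_o2 = L - d_i1 = -2.882 cm.
Lens 2: 1/d_i2 = 1/f_2 - 1/d_o2 = 1/(-26) - 1/(-2.882) = 0.30848 cm^-1, so d_i2 = 3.242 cm.

3.24 cm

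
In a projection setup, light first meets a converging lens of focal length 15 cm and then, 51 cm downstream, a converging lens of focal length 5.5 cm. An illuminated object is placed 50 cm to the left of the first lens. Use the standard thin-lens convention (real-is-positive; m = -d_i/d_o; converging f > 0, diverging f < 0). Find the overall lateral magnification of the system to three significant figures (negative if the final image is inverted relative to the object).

0.0979

First lens: d_i1 = 1/(1/15 - 1/50) = 21.429 cm.
m_1 = -(21.429)/50 = -0.4286.
The intermediate image is 21.429 cm to the right of lens 1, so d_o2 = L - d_i1 = 51 - 21.429 = 29.571 cm.
Second lens: d_i2 = 1/(1/5.5 - 1/(29.571)) = 6.757 cm.
m_2 = -(6.757)/(29.571) = -0.2285.
The system's lateral magnification is m_1 m_2 = (-0.4286)(-0.2285) = 0.0979.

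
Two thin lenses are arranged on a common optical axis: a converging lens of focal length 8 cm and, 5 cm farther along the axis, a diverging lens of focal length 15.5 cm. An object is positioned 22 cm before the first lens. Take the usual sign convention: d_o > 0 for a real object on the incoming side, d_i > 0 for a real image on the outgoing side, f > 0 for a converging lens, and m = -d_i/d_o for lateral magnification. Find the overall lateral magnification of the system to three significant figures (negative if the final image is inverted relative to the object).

-1.12

Lens 1: 1/d_i1 = 1/f_1 - 1/d_o1 = 1/8 - 1/22 = 0.07955 cm^-1, so d_i1 = 12.571 cm.
m_1 = -(12.571)/22 = -0.5714.
This image would form 12.571 cm past lens 1, i.e. 7.571 cm beyond lens 2, so it is a virtual object for lens 2: d_o2 = 5 - 12.571 = -7.571 cm.
Lens 2: 1/d_i2 = 1/f_2 - 1/d_o2 = 1/(-15.5) - 1/(-7.571) = 0.06756 cm^-1, so d_i2 = 14.802 cm.
m_2 = -(14.802)/(-7.571) = 1.9550.
Overall magnification: m = m_1 m_2 = -1.1171.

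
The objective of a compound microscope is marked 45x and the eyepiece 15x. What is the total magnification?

675

The overall magnification of a compound microscope is the product of the objective and eyepiece magnifications:
M = M_obj x M_eye = 45 x 15 = 675.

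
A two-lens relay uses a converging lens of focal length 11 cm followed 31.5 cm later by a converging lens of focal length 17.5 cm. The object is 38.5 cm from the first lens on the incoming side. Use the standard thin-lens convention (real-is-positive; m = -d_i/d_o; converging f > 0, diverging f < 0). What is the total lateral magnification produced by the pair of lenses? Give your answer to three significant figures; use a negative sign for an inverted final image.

Lens 1: 1/d_i1 = 1/f_1 - 1/d_o1 = 1/11 - 1/38.5 = 0.06494 cm^-1, so d_i1 = 15.400 cm.
m_1 = -(15.400)/38.5 = -0.4000.
That image sits 16.100 cm in front of the second lens, so d_o2 = 16.100 cm.
Lens 2: 1/d_i2 = 1/f_2 - 1/d_o2 = 1/17.5 - 1/(16.100) = -0.00497 cm^-1, so d_i2 = -201.250 cm.
m_2 = -(-201.250)/(16.100) = 12.5000.
Overall magnification: m = m_1 m_2 = -5.0000.

-5.00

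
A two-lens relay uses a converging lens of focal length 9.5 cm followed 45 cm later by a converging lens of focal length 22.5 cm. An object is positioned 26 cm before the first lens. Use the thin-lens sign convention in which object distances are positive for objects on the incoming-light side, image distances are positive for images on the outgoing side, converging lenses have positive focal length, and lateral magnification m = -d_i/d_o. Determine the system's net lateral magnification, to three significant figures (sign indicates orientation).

1.72

Applying the thin-lens equation to the first lens, 1/9.5 = 1/26 + 1/d_i1, which gives d_i1 = 14.970 cm.
Its lateral magnification is m_1 = -d_i1/d_o1 = -(14.970)/26 = -0.5758.
The intermediate image is 14.970 cm to the right of lens 1, so d_o2 = L - d_i1 = 45 - 14.970 = 30.030 cm.
Applying the thin-lens equation again with f_2 = 22.5 cm and d_o2 = 30.030 cm gives d_i2 = 89.728 cm.
m_2 = -(89.728)/(30.030) = -2.9879.
Overall magnification: m = m_1 m_2 = 1.7203.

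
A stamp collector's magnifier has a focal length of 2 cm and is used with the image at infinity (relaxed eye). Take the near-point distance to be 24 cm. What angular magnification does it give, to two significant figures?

M = D/f = 24/2 = 12.000.

12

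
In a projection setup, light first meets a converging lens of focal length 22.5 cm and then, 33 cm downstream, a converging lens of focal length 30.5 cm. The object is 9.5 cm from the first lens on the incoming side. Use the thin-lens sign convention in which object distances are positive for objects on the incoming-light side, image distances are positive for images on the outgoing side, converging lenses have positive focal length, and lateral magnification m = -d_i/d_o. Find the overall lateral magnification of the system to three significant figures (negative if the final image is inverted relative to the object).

-2.79

Lens 1: 1/d_i1 = 1/f_1 - 1/d_o1 = 1/22.5 - 1/9.5 = -0.06082 cm^-1, so d_i1 = -16.442 cm.
m_1 = -(-16.442)/9.5 = 1.7308.
With d_i1 < 0 the first image is virtual and lies on the object side; the object distance for lens 2 is d_o2 = 33 - (-16.442) = 49.442 cm.
Lens 2: 1/d_i2 = 1/f_2 - 1/d_o2 = 1/30.5 - 1/(49.442) = 0.01256 cm^-1, so d_i2 = 79.610 cm.
m_2 = -(79.610)/(49.442) = -1.6102.
Total m = m_1 x m_2 = (1.7308)(-1.6102) = -2.7868.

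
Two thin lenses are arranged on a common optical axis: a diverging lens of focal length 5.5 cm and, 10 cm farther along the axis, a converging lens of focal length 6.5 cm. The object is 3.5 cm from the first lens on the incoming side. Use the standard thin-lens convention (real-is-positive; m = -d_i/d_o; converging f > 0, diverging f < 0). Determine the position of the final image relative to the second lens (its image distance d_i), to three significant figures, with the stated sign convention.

Applying the thin-lens equation to the first lens, 1/(-5.5) = 1/3.5 + 1/d_i1, which gives d_i1 = -2.139 cm.
With d_i1 < 0 the first image is virtual and lies on the object side; the object distance for lens 2 is d_o2 = 10 - (-2.139) = 12.139 cm.
Applying the thin-lens equation again with f_2 = 6.5 cm and d_o2 = 12.139 cm gives d_i2 = 13.993 cm.

14.0 cm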